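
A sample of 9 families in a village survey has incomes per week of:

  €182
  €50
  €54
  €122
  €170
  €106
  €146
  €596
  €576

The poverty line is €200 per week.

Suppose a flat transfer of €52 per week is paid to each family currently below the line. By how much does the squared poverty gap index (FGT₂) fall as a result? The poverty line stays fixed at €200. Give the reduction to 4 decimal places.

0.1166

Before: below the line — €50, €54, €106, €122, €146, €170, €182; squared poverty gap index (FGT₂) = 0.174656.
After the €52 transfer: below the line — €102, €106, €158, €174, €198; squared poverty gap index (FGT₂) = 0.058011.
Reduction = 0.174656 − 0.058011 = 0.1166.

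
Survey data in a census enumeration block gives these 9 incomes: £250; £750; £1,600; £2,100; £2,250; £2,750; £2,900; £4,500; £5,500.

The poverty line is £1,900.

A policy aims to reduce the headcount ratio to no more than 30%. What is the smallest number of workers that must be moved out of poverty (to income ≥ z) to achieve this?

1

Currently q = 3 of N = 9 are below the line (H = 0.333).
A headcount ratio of at most 30% allows at most ⌊0.30 × 9⌋ = 2 poor workers.
So at least 3 − 2 = 1 must be lifted.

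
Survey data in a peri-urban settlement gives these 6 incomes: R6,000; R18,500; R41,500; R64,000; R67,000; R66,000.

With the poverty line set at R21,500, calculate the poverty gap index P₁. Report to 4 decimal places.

Below z: R6,000, R18,500 (q = 2 of N = 6).
Shortfall ratios: (21500−6000)/21500 = 0.7209; (21500−18500)/21500 = 0.1395.
Sum of shortfalls = 0.860465; P₁ averages over all N: 0.860465 / 6 = 0.1434.

0.1434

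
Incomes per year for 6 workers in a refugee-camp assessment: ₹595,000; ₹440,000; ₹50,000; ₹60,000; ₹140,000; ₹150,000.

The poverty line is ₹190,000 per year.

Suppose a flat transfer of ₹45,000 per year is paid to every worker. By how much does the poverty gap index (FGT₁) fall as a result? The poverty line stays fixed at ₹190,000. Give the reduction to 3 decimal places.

0.154

Before: below the line — ₹50,000, ₹60,000, ₹140,000, ₹150,000; poverty gap index (FGT₁) = 0.31579.
After the ₹45,000 transfer: below the line — ₹95,000, ₹105,000, ₹185,000; poverty gap index (FGT₁) = 0.16228.
Reduction = 0.31579 − 0.16228 = 0.154.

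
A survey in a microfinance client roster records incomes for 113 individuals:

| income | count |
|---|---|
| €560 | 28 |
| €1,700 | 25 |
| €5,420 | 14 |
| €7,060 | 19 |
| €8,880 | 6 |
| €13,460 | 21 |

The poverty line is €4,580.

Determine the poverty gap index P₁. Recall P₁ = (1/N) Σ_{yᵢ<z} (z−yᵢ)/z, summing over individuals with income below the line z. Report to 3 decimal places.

0.357

Below z: 28×€560, 25×€1,700 (q = 53 of N = 113).
Gap ratios (z−y)/z: (4580−560)/4580 = 0.8777 (×28); (4580−1700)/4580 = 0.6288 (×25).
Sum of shortfalls = 40.296943; P₁ averages over all N: 40.296943 / 113 = 0.357.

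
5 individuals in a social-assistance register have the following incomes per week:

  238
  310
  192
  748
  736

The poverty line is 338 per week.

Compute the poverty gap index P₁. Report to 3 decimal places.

0.162

Below z: 192, 238, 310 (q = 3 of N = 5).
Gap ratios (z−y)/z: (338−192)/338 = 0.4320; (338−238)/338 = 0.2959; (338−310)/338 = 0.0828.
Σ = 0.810651. Dividing by the full population N = 5 gives P₁ = 0.162.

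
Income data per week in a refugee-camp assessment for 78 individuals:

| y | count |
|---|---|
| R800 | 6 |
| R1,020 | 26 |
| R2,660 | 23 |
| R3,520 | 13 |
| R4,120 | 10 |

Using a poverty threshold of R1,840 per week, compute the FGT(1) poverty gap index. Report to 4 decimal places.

0.1920

Below z: 6×R800, 26×R1,020 (q = 32 of N = 78).
Shortfall ratios: (1840−800)/1840 = 0.5652 (×6); (1840−1020)/1840 = 0.4457 (×26).
Σ = 14.978261. Dividing by the full population N = 78 gives P₁ = 0.1920.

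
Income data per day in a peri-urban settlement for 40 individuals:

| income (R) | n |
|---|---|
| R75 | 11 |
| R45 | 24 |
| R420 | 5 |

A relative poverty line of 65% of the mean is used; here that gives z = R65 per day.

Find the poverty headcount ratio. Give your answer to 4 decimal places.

0.6000

24 of the 40 individuals have income below R65.
H = 24/40 = 0.6000.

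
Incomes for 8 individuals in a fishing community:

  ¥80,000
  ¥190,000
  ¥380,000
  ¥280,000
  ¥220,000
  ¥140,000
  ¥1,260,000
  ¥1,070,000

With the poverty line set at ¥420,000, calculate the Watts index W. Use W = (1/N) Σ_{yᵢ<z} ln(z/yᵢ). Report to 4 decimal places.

0.5878

Below z: ¥80,000, ¥140,000, ¥190,000, ¥220,000, ¥280,000, ¥380,000 (q = 6 of N = 8).
ln(z/y) terms: ln(420000/80000) = 1.6582; ln(420000/140000) = 1.0986; ln(420000/190000) = 0.7932; ln(420000/220000) = 0.6466; ln(420000/280000) = 0.4055; ln(420000/380000) = 0.1001.
W = 4.702247 / 8 = 0.5878.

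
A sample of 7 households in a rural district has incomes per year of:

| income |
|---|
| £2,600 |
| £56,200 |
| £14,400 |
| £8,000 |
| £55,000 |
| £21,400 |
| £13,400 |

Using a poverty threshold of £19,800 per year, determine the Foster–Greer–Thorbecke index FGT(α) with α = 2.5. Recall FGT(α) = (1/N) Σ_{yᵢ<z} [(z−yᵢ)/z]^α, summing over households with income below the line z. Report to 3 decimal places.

0.154

Poor units: £2,600, £8,000, £13,400, £14,400 (q = 4 of N = 7).
Gap ratios (z−y)/z: (19800−2600)/19800 = 0.8687; (19800−8000)/19800 = 0.5960; (19800−13400)/19800 = 0.3232; (19800−14400)/19800 = 0.2727.
Raised to α = 2.5: 0.70333; 0.27418; 0.05940; 0.03884.
Sum = 1.075756; FGT(2.5) = 1.075756 / 7 = 0.154.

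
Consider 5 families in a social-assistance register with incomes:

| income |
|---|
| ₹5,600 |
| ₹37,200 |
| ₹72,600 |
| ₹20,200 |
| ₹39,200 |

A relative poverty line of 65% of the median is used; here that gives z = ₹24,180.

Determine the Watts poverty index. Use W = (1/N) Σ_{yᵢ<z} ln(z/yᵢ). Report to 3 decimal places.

Below z: ₹5,600, ₹20,200 (q = 2 of N = 5).
ln(z/y) terms: ln(24180/5600) = 1.4628; ln(24180/20200) = 0.1798.
W = 1.642602 / 5 = 0.329.

0.329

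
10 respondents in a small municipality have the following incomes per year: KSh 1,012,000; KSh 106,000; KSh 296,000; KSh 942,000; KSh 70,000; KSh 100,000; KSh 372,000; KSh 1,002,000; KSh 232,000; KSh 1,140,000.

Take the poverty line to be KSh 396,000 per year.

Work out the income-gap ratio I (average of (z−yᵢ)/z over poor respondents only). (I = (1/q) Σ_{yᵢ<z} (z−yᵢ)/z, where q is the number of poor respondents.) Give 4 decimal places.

0.5051

Below the line: KSh 70,000, KSh 100,000, KSh 106,000, KSh 232,000, KSh 296,000, KSh 372,000 (q = 6 of N = 10).
Relative gaps: 0.8232, 0.7475, 0.7323, 0.4141, 0.2525, 0.0606; sum = 3.030303.
The income-gap ratio divides by q (the poor only): 3.030303 / 6 = 0.5051.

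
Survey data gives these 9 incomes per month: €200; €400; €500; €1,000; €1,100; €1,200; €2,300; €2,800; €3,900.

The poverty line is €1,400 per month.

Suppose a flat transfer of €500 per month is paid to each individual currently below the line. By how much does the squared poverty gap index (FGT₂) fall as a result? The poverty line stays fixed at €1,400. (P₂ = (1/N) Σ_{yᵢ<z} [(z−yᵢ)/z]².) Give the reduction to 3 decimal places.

Before: below the line — €200, €400, €500, €1,000, €1,100, €1,200; squared poverty gap index (FGT₂) = 0.20068.
After the €500 transfer: below the line — €700, €900, €1,000; squared poverty gap index (FGT₂) = 0.05102.
Reduction = 0.20068 − 0.05102 = 0.150.

0.150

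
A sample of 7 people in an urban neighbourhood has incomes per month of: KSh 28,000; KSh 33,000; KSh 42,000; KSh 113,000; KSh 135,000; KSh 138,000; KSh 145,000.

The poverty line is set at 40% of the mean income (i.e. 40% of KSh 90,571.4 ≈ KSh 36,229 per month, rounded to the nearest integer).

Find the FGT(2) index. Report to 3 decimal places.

Incomes under z: KSh 28,000, KSh 33,000 (q = 2 of N = 7).
Normalized shortfalls: (36229−28000)/36229 = 0.2271; (36229−33000)/36229 = 0.0891.
Squared: 0.0516; 0.0079.
Sum = 0.059536; P₂ = 0.059536 / 7 = 0.009.

0.009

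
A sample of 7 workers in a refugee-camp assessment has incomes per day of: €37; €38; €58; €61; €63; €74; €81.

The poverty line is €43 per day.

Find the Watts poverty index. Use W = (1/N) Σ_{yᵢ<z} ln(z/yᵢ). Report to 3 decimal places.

0.039

Below z: €37, €38 (q = 2 of N = 7).
Log gaps: ln(43/37) = 0.1503; ln(43/38) = 0.1236.
W = 0.273896 / 7 = 0.039.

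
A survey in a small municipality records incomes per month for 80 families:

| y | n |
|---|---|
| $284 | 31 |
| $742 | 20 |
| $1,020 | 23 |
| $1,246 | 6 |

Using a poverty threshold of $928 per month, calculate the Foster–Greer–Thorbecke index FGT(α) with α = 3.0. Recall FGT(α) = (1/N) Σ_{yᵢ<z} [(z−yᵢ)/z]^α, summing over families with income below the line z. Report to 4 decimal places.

Below z: 31×$284, 20×$742 (q = 51 of N = 80).
Relative gaps: (928−284)/928 = 0.6940 (×31); (928−742)/928 = 0.2004 (×20).
Raised to α = 3.0: 0.33421 (×31); 0.00805 (×20).
Sum = 10.521409; FGT(3.0) = 10.521409 / 80 = 0.1315.

0.1315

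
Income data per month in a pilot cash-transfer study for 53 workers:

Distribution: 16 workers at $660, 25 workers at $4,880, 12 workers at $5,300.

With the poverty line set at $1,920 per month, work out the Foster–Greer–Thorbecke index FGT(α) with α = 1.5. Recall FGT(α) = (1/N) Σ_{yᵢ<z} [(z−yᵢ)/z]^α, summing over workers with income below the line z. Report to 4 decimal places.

Below the line: 16×$660 (q = 16 of N = 53).
Normalized shortfalls: (1920−660)/1920 = 0.6562 (×16).
Raised to α = 1.5: 0.53162 (×16).
Sum = 8.505972; FGT(1.5) = 8.505972 / 53 = 0.1605.

0.1605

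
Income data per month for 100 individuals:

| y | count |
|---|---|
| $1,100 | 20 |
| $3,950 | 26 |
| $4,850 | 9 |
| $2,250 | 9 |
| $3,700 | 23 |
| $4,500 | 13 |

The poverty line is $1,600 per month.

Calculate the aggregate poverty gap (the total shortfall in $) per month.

$10,000

Poor units: 20×$1,100 (q = 20 of N = 100).
Individual gaps: 20×(1600−1100) = 10000.
Aggregate gap = $10,000.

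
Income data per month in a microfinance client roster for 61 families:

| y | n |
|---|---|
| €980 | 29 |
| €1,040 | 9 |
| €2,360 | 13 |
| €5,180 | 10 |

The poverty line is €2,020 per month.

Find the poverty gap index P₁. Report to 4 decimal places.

0.3163

Poor units: 29×€980, 9×€1,040 (q = 38 of N = 61).
Relative gaps: (2020−980)/2020 = 0.5149 (×29); (2020−1040)/2020 = 0.4851 (×9).
Σ = 19.297030. Dividing by the full population N = 61 gives P₁ = 0.3163.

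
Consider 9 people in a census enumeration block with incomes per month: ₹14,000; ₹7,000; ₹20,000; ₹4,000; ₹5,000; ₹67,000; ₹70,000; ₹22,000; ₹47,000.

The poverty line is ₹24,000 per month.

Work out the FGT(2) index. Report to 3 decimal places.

0.226

Below the line: ₹4,000, ₹5,000, ₹7,000, ₹14,000, ₹20,000, ₹22,000 (q = 6 of N = 9).
Gap ratios (z−y)/z: (24000−4000)/24000 = 0.8333; (24000−5000)/24000 = 0.7917; (24000−7000)/24000 = 0.7083; (24000−14000)/24000 = 0.4167; (24000−20000)/24000 = 0.1667; (24000−22000)/24000 = 0.0833.
Squared: 0.6944; 0.6267; 0.5017; 0.1736; 0.0278; 0.0069.
Sum = 2.031250; P₂ = 2.031250 / 9 = 0.226.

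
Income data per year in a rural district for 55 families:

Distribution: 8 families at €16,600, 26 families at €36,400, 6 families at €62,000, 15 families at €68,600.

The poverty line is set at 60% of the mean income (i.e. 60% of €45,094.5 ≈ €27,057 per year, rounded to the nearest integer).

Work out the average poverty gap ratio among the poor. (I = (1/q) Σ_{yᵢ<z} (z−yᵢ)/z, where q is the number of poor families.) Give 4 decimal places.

Below z: 8×€16,600 (q = 8 of N = 55).
Shortfall ratios (z−y)/z: 0.3865 (×8); sum = 3.091843.
The income-gap ratio divides by q (the poor only): 3.091843 / 8 = 0.3865.

0.3865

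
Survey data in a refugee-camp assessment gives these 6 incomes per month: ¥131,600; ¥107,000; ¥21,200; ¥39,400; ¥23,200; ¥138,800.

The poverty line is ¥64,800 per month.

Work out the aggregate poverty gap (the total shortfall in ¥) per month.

Poor units: ¥21,200, ¥23,200, ¥39,400 (q = 3 of N = 6).
Individual gaps: 64800−21200 = 43600; 64800−23200 = 41600; 64800−39400 = 25400.
Aggregate gap = ¥110,600.

¥110,600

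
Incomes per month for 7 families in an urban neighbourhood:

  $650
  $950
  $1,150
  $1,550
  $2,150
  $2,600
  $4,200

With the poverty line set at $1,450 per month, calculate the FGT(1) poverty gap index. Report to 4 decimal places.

0.1576

Below the line: $650, $950, $1,150 (q = 3 of N = 7).
Shortfall ratios: (1450−650)/1450 = 0.5517; (1450−950)/1450 = 0.3448; (1450−1150)/1450 = 0.2069.
Σ = 1.103448. Dividing by the full population N = 7 gives P₁ = 0.1576.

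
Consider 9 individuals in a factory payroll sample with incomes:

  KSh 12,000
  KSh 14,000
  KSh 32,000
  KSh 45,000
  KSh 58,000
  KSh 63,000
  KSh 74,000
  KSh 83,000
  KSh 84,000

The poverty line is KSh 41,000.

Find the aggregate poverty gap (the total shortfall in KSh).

KSh 65,000

Below z: KSh 12,000, KSh 14,000, KSh 32,000 (q = 3 of N = 9).
Individual gaps: 41000−12000 = 29000; 41000−14000 = 27000; 41000−32000 = 9000.
Aggregate gap = KSh 65,000.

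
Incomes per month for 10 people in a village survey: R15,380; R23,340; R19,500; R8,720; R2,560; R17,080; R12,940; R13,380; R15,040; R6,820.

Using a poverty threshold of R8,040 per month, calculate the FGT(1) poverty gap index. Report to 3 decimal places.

0.083

Below the line: R2,560, R6,820 (q = 2 of N = 10).
Relative gaps: (8040−2560)/8040 = 0.6816; (8040−6820)/8040 = 0.1517.
Σ = 0.833333. Dividing by the full population N = 10 gives P₁ = 0.083.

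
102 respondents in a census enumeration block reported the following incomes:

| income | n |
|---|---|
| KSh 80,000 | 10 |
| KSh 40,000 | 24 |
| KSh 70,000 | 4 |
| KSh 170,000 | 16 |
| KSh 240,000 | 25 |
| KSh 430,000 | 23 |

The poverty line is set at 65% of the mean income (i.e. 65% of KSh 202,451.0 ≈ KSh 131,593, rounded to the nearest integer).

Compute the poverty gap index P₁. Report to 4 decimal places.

Below z: 24×KSh 40,000, 4×KSh 70,000, 10×KSh 80,000 (q = 38 of N = 102).
Normalized shortfalls: (131593−40000)/131593 = 0.6960 (×24); (131593−70000)/131593 = 0.4681 (×4); (131593−80000)/131593 = 0.3921 (×10).
Σ = 22.497656. Dividing by the full population N = 102 gives P₁ = 0.2206.

0.2206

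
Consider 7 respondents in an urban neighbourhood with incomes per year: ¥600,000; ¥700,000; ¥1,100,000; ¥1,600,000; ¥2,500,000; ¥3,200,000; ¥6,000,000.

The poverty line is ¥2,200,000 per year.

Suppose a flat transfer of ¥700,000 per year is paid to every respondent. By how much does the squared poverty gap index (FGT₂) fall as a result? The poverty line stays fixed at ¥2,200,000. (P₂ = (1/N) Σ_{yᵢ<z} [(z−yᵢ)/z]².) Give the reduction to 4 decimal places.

0.1408

Before: below the line — ¥600,000, ¥700,000, ¥1,100,000, ¥1,600,000; squared poverty gap index (FGT₂) = 0.188312.
After the ¥700,000 transfer: below the line — ¥1,300,000, ¥1,400,000, ¥1,800,000; squared poverty gap index (FGT₂) = 0.047521.
Reduction = 0.188312 − 0.047521 = 0.1408.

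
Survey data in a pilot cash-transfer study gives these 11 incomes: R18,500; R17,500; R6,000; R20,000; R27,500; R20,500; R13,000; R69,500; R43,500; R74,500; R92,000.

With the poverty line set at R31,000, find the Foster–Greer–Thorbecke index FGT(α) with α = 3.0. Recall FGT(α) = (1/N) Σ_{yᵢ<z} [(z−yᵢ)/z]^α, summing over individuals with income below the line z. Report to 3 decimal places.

Incomes under z: R6,000, R13,000, R17,500, R18,500, R20,000, R20,500, R27,500 (q = 7 of N = 11).
Relative gaps: (31000−6000)/31000 = 0.8065; (31000−13000)/31000 = 0.5806; (31000−17500)/31000 = 0.4355; (31000−18500)/31000 = 0.4032; (31000−20000)/31000 = 0.3548; (31000−20500)/31000 = 0.3387; (31000−27500)/31000 = 0.1129.
Raised to α = 3.0: 0.52449; 0.19576; 0.08259; 0.06556; 0.04468; 0.03886; 0.00144.
Sum = 0.953375; FGT(3.0) = 0.953375 / 11 = 0.087.

0.087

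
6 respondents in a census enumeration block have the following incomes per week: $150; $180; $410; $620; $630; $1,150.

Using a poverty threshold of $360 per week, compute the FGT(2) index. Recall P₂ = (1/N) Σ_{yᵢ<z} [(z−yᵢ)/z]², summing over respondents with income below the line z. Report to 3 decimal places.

0.098

Incomes under z: $150, $180 (q = 2 of N = 6).
Shortfall ratios: (360−150)/360 = 0.5833; (360−180)/360 = 0.5000.
Squared: 0.3403; 0.2500.
Sum = 0.590278; P₂ = 0.590278 / 6 = 0.098.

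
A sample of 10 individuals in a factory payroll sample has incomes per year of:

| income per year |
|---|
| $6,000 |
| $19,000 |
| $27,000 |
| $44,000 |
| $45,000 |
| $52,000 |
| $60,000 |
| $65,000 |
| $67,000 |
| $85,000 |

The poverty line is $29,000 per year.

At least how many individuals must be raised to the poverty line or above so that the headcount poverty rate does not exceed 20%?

1

3 of the 10 individuals are poor, so H = 3/10 = 0.300.
A headcount ratio of at most 20% allows at most ⌊0.20 × 10⌋ = 2 poor individuals.
So at least 3 − 2 = 1 must be lifted.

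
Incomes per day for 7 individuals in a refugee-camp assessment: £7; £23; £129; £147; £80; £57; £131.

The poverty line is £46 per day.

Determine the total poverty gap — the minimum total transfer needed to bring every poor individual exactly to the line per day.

£62

Below the line: £7, £23 (q = 2 of N = 7).
Individual gaps: 46−7 = 39; 46−23 = 23.
Aggregate gap = £62.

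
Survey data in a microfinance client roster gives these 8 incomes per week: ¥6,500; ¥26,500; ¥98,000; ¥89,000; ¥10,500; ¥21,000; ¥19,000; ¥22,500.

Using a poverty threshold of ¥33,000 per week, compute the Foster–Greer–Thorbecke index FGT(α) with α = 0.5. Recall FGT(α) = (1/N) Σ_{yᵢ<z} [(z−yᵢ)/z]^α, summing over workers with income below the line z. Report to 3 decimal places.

Poor units: ¥6,500, ¥10,500, ¥19,000, ¥21,000, ¥22,500, ¥26,500 (q = 6 of N = 8).
Gap ratios (z−y)/z: (33000−6500)/33000 = 0.8030; (33000−10500)/33000 = 0.6818; (33000−19000)/33000 = 0.4242; (33000−21000)/33000 = 0.3636; (33000−22500)/33000 = 0.3182; (33000−26500)/33000 = 0.1970.
Raised to α = 0.5: 0.89612; 0.82572; 0.65134; 0.60302; 0.56408; 0.44381.
Sum = 3.984093; FGT(0.5) = 3.984093 / 8 = 0.498.

0.498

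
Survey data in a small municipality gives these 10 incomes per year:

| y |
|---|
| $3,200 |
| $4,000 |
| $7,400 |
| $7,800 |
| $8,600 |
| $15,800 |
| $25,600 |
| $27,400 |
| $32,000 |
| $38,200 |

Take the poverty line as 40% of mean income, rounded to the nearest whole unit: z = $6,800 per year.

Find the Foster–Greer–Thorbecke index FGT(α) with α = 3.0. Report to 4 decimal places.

Below z: $3,200, $4,000 (q = 2 of N = 10).
Relative gaps: (6800−3200)/6800 = 0.5294; (6800−4000)/6800 = 0.4118.
Raised to α = 3.0: 0.14838; 0.06981.
Sum = 0.218197; FGT(3.0) = 0.218197 / 10 = 0.0218.

0.0218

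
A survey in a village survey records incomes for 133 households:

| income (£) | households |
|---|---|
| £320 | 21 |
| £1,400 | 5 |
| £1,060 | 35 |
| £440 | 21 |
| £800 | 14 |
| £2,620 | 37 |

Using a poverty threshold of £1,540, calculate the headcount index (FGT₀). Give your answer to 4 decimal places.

96 of the 133 households have income below £1,540.
H = 96/133 = 0.7218.

0.7218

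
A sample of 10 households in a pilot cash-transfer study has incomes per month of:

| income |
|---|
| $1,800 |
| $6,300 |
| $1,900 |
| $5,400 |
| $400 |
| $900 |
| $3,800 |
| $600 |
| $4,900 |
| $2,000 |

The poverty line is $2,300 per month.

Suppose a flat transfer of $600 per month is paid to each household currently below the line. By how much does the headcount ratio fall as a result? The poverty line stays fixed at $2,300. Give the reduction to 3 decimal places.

0.300

Before: below the line — $400, $600, $900, $1,800, $1,900, $2,000; headcount ratio = 0.60000.
After the $600 transfer: below the line — $1,000, $1,200, $1,500; headcount ratio = 0.30000.
Reduction = 0.60000 − 0.30000 = 0.300.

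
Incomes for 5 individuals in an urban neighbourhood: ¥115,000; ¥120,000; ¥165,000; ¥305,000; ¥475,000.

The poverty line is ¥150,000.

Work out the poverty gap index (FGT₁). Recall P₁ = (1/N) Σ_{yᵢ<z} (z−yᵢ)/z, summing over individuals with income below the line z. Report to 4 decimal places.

0.0867

Incomes under z: ¥115,000, ¥120,000 (q = 2 of N = 5).
Normalized shortfalls: (150000−115000)/150000 = 0.2333; (150000−120000)/150000 = 0.2000.
Σ = 0.433333. Dividing by the full population N = 5 gives P₁ = 0.0867.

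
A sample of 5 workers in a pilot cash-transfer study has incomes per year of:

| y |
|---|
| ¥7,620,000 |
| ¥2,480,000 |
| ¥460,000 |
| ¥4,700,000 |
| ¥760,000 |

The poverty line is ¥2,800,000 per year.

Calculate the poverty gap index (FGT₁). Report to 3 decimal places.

Incomes under z: ¥460,000, ¥760,000, ¥2,480,000 (q = 3 of N = 5).
Gap ratios (z−y)/z: (2800000−460000)/2800000 = 0.8357; (2800000−760000)/2800000 = 0.7286; (2800000−2480000)/2800000 = 0.1143.
Sum of shortfalls = 1.678571; P₁ averages over all N: 1.678571 / 5 = 0.336.

0.336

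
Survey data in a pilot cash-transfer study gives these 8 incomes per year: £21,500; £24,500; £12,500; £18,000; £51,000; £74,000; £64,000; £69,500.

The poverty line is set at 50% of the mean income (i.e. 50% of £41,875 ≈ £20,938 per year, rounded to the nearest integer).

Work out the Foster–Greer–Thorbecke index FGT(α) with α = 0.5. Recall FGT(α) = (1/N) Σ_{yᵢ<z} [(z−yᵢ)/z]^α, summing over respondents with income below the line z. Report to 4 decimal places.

0.1262

Poor units: £12,500, £18,000 (q = 2 of N = 8).
Shortfall ratios: (20938−12500)/20938 = 0.4030; (20938−18000)/20938 = 0.1403.
Raised to α = 0.5: 0.63482; 0.37459.
Sum = 1.009414; FGT(0.5) = 1.009414 / 8 = 0.1262.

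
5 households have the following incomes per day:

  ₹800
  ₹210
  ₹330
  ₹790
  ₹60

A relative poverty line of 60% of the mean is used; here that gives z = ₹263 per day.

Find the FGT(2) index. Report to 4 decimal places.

0.1273

Below the line: ₹60, ₹210 (q = 2 of N = 5).
Shortfall ratios: (263−60)/263 = 0.7719; (263−210)/263 = 0.2015.
Squared: 0.5958; 0.0406.
Sum = 0.636383; P₂ = 0.636383 / 5 = 0.1273.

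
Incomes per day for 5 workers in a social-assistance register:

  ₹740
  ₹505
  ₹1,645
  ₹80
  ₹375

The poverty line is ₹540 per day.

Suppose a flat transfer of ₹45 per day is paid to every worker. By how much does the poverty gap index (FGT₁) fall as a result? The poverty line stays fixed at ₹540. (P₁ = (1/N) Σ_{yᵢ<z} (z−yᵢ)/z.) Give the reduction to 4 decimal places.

0.0463

Before: below the line — ₹80, ₹375, ₹505; poverty gap index (FGT₁) = 0.244444.
After the ₹45 transfer: below the line — ₹125, ₹420; poverty gap index (FGT₁) = 0.198148.
Reduction = 0.244444 − 0.198148 = 0.0463.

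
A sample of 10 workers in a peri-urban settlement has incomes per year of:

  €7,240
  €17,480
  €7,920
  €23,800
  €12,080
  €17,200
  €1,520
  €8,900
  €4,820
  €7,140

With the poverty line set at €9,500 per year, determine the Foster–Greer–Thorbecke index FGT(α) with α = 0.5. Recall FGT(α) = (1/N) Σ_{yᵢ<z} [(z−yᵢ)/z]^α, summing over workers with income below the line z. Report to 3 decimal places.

Incomes under z: €1,520, €4,820, €7,140, €7,240, €7,920, €8,900 (q = 6 of N = 10).
Shortfall ratios: (9500−1520)/9500 = 0.8400; (9500−4820)/9500 = 0.4926; (9500−7140)/9500 = 0.2484; (9500−7240)/9500 = 0.2379; (9500−7920)/9500 = 0.1663; (9500−8900)/9500 = 0.0632.
Raised to α = 0.5: 0.91652; 0.70188; 0.49842; 0.48774; 0.40782; 0.25131.
Sum = 3.263686; FGT(0.5) = 3.263686 / 10 = 0.326.

0.326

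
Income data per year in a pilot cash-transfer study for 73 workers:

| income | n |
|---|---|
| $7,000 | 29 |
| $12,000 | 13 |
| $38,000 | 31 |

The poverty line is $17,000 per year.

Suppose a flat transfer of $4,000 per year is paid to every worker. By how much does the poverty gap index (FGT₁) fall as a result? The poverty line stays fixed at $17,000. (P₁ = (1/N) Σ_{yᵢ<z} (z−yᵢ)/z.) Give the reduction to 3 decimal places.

0.135

Before: below the line — 29×$7,000, 13×$12,000; poverty gap index (FGT₁) = 0.28606.
After the $4,000 transfer: below the line — 29×$11,000, 13×$16,000; poverty gap index (FGT₁) = 0.15068.
Reduction = 0.28606 − 0.15068 = 0.135.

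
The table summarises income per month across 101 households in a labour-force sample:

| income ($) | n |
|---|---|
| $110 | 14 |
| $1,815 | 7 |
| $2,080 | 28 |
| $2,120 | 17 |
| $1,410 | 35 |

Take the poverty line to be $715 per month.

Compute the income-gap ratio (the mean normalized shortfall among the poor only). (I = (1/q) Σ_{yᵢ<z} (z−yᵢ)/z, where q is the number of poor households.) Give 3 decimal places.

0.846

Poor units: 14×$110 (q = 14 of N = 101).
Shortfall ratios (z−y)/z: 0.8462 (×14); sum = 11.846154.
The income-gap ratio divides by q (the poor only): 11.846154 / 14 = 0.846.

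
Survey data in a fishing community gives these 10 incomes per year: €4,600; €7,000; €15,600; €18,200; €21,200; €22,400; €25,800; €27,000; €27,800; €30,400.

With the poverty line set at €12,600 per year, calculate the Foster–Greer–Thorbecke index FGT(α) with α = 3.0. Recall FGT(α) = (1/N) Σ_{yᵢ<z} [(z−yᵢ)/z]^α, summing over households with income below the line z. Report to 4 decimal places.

0.0344

Incomes under z: €4,600, €7,000 (q = 2 of N = 10).
Gap ratios (z−y)/z: (12600−4600)/12600 = 0.6349; (12600−7000)/12600 = 0.4444.
Raised to α = 3.0: 0.25595; 0.08779.
Sum = 0.343743; FGT(3.0) = 0.343743 / 10 = 0.0344.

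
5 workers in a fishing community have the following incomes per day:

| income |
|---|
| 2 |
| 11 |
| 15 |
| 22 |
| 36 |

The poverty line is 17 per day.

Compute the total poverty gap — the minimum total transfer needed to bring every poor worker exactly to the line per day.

Poor units: 2, 11, 15 (q = 3 of N = 5).
Individual gaps: 17−2 = 15; 17−11 = 6; 17−15 = 2.
Aggregate gap = 23.

23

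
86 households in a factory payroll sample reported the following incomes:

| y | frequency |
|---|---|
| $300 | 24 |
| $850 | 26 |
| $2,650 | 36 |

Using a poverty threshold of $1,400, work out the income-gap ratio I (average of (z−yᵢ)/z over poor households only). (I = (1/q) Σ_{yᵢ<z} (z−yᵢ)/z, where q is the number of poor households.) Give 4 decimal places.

0.5814

Below z: 24×$300, 26×$850 (q = 50 of N = 86).
Shortfall ratios (z−y)/z: 0.7857 (×24), 0.3929 (×26); sum = 29.071429.
The income-gap ratio divides by q (the poor only): 29.071429 / 50 = 0.5814.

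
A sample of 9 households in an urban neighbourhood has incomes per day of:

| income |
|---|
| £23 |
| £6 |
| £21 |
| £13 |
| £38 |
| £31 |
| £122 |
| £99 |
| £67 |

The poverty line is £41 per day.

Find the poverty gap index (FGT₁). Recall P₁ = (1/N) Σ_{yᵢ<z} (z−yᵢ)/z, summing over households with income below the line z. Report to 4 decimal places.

Below the line: £6, £13, £21, £23, £31, £38 (q = 6 of N = 9).
Relative gaps: (41−6)/41 = 0.8537; (41−13)/41 = 0.6829; (41−21)/41 = 0.4878; (41−23)/41 = 0.4390; (41−31)/41 = 0.2439; (41−38)/41 = 0.0732.
Sum of shortfalls = 2.780488; P₁ averages over all N: 2.780488 / 9 = 0.3089.

0.3089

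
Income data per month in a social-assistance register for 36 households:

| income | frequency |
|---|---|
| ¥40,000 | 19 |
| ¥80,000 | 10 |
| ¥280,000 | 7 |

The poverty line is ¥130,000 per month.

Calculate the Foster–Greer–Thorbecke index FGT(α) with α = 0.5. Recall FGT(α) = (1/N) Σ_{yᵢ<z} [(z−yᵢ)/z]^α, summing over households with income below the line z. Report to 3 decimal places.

0.611

Below z: 19×¥40,000, 10×¥80,000 (q = 29 of N = 36).
Relative gaps: (130000−40000)/130000 = 0.6923 (×19); (130000−80000)/130000 = 0.3846 (×10).
Raised to α = 0.5: 0.83205 (×19); 0.62017 (×10).
Sum = 22.010692; FGT(0.5) = 22.010692 / 36 = 0.611.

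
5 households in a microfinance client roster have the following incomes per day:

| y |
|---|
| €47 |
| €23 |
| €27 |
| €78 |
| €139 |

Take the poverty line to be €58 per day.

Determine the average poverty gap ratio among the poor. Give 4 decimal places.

Incomes under z: €23, €27, €47 (q = 3 of N = 5).
Relative gaps: 0.6034, 0.5345, 0.1897; sum = 1.327586.
The income-gap ratio divides by q (the poor only): 1.327586 / 3 = 0.4425.

0.4425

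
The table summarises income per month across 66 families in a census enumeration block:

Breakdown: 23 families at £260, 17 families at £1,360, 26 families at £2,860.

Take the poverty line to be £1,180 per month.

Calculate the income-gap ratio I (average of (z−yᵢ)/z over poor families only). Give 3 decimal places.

0.780

Below z: 23×£260 (q = 23 of N = 66).
Relative gaps: 0.7797 (×23); sum = 17.932203.
I averages over the q = 23 poor units only: 17.932203 / 23 = 0.780.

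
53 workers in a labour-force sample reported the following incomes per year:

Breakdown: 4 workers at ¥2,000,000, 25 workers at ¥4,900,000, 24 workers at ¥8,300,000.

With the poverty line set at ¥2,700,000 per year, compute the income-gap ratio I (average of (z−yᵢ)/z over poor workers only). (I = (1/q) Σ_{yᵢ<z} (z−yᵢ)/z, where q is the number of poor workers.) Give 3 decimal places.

0.259

Incomes under z: 4×¥2,000,000 (q = 4 of N = 53).
Relative gaps: 0.2593 (×4); sum = 1.037037.
I averages over the q = 4 poor units only: 1.037037 / 4 = 0.259.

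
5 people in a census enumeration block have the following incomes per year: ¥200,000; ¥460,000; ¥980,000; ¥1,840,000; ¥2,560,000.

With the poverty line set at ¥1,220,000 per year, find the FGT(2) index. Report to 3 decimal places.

Incomes under z: ¥200,000, ¥460,000, ¥980,000 (q = 3 of N = 5).
Relative gaps: (1220000−200000)/1220000 = 0.8361; (1220000−460000)/1220000 = 0.6230; (1220000−980000)/1220000 = 0.1967.
Squared: 0.6990; 0.3881; 0.0387.
Sum = 1.125773; P₂ = 1.125773 / 5 = 0.225.

0.225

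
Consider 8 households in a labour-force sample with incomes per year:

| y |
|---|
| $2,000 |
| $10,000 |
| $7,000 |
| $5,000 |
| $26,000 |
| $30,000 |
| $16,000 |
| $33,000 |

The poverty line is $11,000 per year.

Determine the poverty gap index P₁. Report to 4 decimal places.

0.2273

Below z: $2,000, $5,000, $7,000, $10,000 (q = 4 of N = 8).
Relative gaps: (11000−2000)/11000 = 0.8182; (11000−5000)/11000 = 0.5455; (11000−7000)/11000 = 0.3636; (11000−10000)/11000 = 0.0909.
Σ = 1.818182. Dividing by the full population N = 8 gives P₁ = 0.2273.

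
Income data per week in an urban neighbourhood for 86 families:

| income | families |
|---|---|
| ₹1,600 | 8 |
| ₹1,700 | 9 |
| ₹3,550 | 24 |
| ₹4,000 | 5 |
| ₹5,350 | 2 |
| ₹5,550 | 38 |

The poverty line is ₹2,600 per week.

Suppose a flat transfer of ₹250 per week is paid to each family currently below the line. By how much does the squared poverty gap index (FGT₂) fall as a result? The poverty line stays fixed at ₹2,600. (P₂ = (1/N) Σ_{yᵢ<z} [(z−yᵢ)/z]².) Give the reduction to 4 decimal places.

0.0120

Before: below the line — 8×₹1,600, 9×₹1,700; squared poverty gap index (FGT₂) = 0.026300.
After the ₹250 transfer: below the line — 8×₹1,850, 9×₹1,950; squared poverty gap index (FGT₂) = 0.014281.
Reduction = 0.026300 − 0.014281 = 0.0120.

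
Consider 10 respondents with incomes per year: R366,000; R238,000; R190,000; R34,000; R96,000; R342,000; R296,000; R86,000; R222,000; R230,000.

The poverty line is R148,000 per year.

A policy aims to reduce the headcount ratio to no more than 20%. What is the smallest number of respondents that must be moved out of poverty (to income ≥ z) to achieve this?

1

Currently q = 3 of N = 10 are below the line (H = 0.300).
A headcount ratio of at most 20% allows at most ⌊0.20 × 10⌋ = 2 poor respondents.
So at least 3 − 2 = 1 must be lifted.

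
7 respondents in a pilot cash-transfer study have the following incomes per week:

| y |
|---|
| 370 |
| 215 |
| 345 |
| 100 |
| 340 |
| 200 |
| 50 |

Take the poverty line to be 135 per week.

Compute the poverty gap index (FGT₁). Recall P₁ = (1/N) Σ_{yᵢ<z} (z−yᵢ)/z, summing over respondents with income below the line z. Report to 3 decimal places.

Incomes under z: 50, 100 (q = 2 of N = 7).
Relative gaps: (135−50)/135 = 0.6296; (135−100)/135 = 0.2593.
Σ = 0.888889. Dividing by the full population N = 7 gives P₁ = 0.127.

0.127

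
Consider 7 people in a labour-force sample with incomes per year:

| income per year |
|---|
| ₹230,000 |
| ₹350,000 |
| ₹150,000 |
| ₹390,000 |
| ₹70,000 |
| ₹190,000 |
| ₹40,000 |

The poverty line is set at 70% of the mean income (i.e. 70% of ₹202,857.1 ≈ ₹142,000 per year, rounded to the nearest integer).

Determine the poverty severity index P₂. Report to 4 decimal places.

Poor units: ₹40,000, ₹70,000 (q = 2 of N = 7).
Normalized shortfalls: (142000−40000)/142000 = 0.7183; (142000−70000)/142000 = 0.5070.
Squared: 0.5160; 0.2571.
Sum = 0.773061; P₂ = 0.773061 / 7 = 0.1104.

0.1104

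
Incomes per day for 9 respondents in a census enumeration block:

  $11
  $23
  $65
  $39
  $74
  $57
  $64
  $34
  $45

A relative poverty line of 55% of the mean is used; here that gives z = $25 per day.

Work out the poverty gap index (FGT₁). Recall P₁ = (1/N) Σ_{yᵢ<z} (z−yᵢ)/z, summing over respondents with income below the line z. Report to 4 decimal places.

Poor units: $11, $23 (q = 2 of N = 9).
Normalized shortfalls: (25−11)/25 = 0.5600; (25−23)/25 = 0.0800.
Σ = 0.640000. Dividing by the full population N = 9 gives P₁ = 0.0711.

0.0711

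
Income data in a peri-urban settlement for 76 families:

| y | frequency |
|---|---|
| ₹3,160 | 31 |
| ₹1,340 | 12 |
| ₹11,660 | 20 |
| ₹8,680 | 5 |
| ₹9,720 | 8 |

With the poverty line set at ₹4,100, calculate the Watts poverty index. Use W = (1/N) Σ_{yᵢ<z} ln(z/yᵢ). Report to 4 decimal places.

Below the line: 12×₹1,340, 31×₹3,160 (q = 43 of N = 76).
Log gaps: ln(4100/1340) = 1.1183 (×12); ln(4100/3160) = 0.2604 (×31).
W = 21.492672 / 76 = 0.2828.

0.2828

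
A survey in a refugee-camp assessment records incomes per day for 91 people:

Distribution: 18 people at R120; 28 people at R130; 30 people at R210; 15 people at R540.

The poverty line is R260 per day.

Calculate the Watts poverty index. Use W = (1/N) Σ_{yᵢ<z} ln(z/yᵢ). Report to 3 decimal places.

0.437

Poor units: 18×R120, 28×R130, 30×R210 (q = 76 of N = 91).
ln(z/y) terms: ln(260/120) = 0.7732 (×18); ln(260/130) = 0.6931 (×28); ln(260/210) = 0.2136 (×30).
W = 39.732762 / 91 = 0.437.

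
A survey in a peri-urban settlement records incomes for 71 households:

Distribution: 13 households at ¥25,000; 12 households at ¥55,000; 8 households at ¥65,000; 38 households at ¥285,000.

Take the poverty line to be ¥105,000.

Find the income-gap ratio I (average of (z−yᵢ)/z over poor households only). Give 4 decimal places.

0.5657

Incomes under z: 13×¥25,000, 12×¥55,000, 8×¥65,000 (q = 33 of N = 71).
Relative gaps: 0.7619 (×13), 0.4762 (×12), 0.3810 (×8); sum = 18.666667.
I averages over the q = 33 poor units only: 18.666667 / 33 = 0.5657.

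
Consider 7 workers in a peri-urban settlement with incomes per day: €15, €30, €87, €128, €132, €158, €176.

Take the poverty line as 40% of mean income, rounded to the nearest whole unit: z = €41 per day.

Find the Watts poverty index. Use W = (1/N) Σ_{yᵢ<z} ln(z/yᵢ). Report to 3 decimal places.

Below the line: €15, €30 (q = 2 of N = 7).
ln(z/y) terms: ln(41/15) = 1.0055; ln(41/30) = 0.3124.
W = 1.317897 / 7 = 0.188.

0.188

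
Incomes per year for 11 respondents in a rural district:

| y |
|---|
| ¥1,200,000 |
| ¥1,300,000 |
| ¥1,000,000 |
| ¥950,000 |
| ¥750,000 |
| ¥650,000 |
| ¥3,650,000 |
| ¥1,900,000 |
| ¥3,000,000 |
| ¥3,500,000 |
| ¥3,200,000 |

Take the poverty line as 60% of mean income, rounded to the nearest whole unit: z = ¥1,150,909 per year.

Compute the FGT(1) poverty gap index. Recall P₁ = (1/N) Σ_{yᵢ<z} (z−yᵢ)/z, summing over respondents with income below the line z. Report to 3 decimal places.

Incomes under z: ¥650,000, ¥750,000, ¥950,000, ¥1,000,000 (q = 4 of N = 11).
Shortfall ratios: (1150909−650000)/1150909 = 0.4352; (1150909−750000)/1150909 = 0.3483; (1150909−950000)/1150909 = 0.1746; (1150909−1000000)/1150909 = 0.1311.
Σ = 1.089257. Dividing by the full population N = 11 gives P₁ = 0.099.

0.099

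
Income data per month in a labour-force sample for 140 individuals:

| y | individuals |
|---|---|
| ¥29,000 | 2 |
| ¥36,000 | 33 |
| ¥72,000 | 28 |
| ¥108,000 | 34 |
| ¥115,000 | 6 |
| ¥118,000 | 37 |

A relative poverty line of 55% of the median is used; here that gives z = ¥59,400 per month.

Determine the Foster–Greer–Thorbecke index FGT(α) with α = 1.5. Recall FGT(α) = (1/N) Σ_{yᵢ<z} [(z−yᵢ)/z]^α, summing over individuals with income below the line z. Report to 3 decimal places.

0.064

Below z: 2×¥29,000, 33×¥36,000 (q = 35 of N = 140).
Shortfall ratios: (59400−29000)/59400 = 0.5118 (×2); (59400−36000)/59400 = 0.3939 (×33).
Raised to α = 1.5: 0.36613 (×2); 0.24725 (×33).
Sum = 8.891649; FGT(1.5) = 8.891649 / 140 = 0.064.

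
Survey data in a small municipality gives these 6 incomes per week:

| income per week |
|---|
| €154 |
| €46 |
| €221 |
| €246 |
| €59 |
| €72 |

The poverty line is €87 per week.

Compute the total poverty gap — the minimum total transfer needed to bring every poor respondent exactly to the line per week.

€84

Incomes under z: €46, €59, €72 (q = 3 of N = 6).
Individual gaps: 87−46 = 41; 87−59 = 28; 87−72 = 15.
Aggregate gap = €84.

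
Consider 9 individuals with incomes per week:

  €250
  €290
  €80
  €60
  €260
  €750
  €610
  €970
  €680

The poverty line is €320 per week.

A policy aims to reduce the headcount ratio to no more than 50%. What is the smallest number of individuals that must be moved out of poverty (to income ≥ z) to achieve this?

1

5 of the 9 individuals are poor, so H = 5/9 = 0.556.
A headcount ratio of at most 50% allows at most ⌊0.50 × 9⌋ = 4 poor individuals.
So at least 5 − 4 = 1 must be lifted.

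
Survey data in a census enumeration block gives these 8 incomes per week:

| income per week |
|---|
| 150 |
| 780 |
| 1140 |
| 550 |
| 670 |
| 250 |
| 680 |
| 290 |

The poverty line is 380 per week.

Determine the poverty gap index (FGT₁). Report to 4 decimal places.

Incomes under z: 150, 250, 290 (q = 3 of N = 8).
Shortfall ratios: (380−150)/380 = 0.6053; (380−250)/380 = 0.3421; (380−290)/380 = 0.2368.
Σ = 1.184211. Dividing by the full population N = 8 gives P₁ = 0.1480.

0.1480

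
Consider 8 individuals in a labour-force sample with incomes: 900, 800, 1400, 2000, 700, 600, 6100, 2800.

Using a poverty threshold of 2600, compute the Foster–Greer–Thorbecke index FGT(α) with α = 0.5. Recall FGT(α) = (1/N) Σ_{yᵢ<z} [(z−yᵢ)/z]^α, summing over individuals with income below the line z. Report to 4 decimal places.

Below the line: 600, 700, 800, 900, 1400, 2000 (q = 6 of N = 8).
Relative gaps: (2600−600)/2600 = 0.7692; (2600−700)/2600 = 0.7308; (2600−800)/2600 = 0.6923; (2600−900)/2600 = 0.6538; (2600−1400)/2600 = 0.4615; (2600−2000)/2600 = 0.2308.
Raised to α = 0.5: 0.87706; 0.85485; 0.83205; 0.80861; 0.67937; 0.48038.
Sum = 4.532317; FGT(0.5) = 4.532317 / 8 = 0.5665.

0.5665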